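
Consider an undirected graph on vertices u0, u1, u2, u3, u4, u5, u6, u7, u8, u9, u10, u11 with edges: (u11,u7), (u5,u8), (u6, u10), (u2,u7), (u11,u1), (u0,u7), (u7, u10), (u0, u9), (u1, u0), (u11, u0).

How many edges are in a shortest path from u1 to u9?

2

Distance 0: u1.
Distance 1: u0, u11.
Distance 2: u7, u9 — contains u9.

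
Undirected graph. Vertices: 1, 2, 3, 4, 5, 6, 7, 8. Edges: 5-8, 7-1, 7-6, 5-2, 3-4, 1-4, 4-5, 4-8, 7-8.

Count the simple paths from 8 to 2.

3

8–4–5–2
8–5–2
8–7–1–4–5–2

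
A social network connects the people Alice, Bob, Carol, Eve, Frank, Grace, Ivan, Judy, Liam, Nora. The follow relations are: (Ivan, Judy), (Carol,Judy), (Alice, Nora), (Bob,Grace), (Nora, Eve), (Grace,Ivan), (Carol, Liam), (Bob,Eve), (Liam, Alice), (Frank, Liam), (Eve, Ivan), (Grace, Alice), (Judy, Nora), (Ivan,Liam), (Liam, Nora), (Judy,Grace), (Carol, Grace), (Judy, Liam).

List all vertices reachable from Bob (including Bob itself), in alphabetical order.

Alice, Bob, Eve, Grace, Ivan, Judy, Liam, Nora

Start at Bob.
Its neighbours: Eve, Grace.
Then their neighbours: Alice, Ivan.
Then next layer: Judy, Liam, Nora.
Nothing further is reachable.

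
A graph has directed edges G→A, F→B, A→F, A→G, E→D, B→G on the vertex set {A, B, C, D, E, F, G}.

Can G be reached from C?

C has no outgoing edges, so nothing is reachable from it.

No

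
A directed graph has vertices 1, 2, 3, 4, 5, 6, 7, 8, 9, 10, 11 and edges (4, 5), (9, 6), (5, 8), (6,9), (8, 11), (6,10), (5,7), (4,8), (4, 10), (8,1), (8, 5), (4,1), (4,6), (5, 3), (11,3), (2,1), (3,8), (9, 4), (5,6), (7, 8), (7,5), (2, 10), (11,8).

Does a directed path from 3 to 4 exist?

Explore from 3.
Distance 1: reach 8.
Distance 2: reach 1, 5, 11.
Distance 3: reach 6, 7.
Distance 4: reach 9, 10.
Distance 5: reach 4.
Found 4.

Yes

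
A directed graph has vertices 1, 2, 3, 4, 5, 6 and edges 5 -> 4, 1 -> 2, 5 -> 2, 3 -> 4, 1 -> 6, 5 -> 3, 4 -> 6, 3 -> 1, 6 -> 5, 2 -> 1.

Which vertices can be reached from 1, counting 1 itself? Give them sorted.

Start at 1.
Its neighbours: 2, 6.
Then their neighbours: 5.
Then next layer: 3, 4.
Every vertex is now reached.

1, 2, 3, 4, 5, 6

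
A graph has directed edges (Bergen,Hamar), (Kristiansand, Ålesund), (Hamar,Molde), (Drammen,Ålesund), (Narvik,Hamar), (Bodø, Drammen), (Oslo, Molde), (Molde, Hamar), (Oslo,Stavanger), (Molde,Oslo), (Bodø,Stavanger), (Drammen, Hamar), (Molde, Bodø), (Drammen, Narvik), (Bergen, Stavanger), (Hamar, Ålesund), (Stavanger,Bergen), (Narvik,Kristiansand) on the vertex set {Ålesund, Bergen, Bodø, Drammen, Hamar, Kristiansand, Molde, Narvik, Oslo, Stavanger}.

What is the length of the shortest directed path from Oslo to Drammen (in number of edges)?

3

Distance 0: Oslo.
Distance 1: Molde, Stavanger.
Distance 2: Bergen, Bodø, Hamar.
Distance 3: Ålesund, Drammen — contains Drammen.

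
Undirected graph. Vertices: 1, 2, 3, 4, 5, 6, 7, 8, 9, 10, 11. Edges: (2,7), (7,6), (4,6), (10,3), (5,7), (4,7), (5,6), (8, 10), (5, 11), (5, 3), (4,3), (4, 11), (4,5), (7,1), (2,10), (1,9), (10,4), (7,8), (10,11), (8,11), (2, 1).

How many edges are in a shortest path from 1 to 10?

2

Distance 0: 1.
Distance 1: 2, 7, 9.
Distance 2: 4, 5, 6, 8, 10 — contains 10.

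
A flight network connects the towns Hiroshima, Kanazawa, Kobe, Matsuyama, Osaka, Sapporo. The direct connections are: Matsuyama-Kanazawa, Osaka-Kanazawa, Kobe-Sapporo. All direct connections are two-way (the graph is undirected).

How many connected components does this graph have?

From Hiroshima: component {Hiroshima}.
From Kanazawa: component {Kanazawa, Matsuyama, Osaka}.
From Kobe: component {Kobe, Sapporo}.
That's 3 components.

3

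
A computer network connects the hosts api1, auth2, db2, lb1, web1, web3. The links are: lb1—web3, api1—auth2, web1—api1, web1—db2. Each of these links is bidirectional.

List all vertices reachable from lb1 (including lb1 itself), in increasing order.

Start at lb1.
Its neighbours: web3.
Nothing further is reachable.

lb1, web3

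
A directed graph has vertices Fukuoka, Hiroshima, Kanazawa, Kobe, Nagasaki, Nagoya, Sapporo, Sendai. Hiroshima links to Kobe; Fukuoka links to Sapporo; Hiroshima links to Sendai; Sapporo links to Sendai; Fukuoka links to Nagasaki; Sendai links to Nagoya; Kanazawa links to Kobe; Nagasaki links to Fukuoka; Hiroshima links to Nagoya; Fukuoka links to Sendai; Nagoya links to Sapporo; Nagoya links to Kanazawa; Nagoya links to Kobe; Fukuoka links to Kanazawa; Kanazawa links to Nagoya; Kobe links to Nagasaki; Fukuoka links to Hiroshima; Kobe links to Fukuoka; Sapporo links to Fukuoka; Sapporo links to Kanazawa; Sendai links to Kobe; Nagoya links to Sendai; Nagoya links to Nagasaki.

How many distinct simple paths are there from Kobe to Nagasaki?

Kobe→Fukuoka→Hiroshima→Nagoya→Nagasaki
Kobe→Fukuoka→Hiroshima→Sendai→Nagoya→Nagasaki
Kobe→Fukuoka→Kanazawa→Nagoya→Nagasaki
Kobe→Fukuoka→Nagasaki
Kobe→Fukuoka→Sapporo→Kanazawa→Nagoya→Nagasaki
Kobe→Fukuoka→Sapporo→Sendai→Nagoya→Nagasaki
Kobe→Fukuoka→Sendai→Nagoya→Nagasaki
Kobe→Nagasaki

8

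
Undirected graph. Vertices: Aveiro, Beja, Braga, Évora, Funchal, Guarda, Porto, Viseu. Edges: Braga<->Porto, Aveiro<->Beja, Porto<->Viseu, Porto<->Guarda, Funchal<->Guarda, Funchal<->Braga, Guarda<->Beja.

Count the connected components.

2

From Aveiro: component {Aveiro, Beja, Braga, Funchal, Guarda, Porto, Viseu}.
From Évora: component {Évora}.
That's 2 components.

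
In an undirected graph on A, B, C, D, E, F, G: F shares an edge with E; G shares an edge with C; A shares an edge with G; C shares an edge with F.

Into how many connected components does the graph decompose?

From A: component {A, C, E, F, G}.
From B: component {B}.
From D: component {D}.
That's 3 components.

3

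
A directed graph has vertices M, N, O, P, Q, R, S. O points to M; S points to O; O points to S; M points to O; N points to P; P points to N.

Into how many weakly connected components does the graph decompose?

4

From M: component {M, O, S}.
From N: component {N, P}.
From Q: component {Q}.
From R: component {R}.
That's 4 components.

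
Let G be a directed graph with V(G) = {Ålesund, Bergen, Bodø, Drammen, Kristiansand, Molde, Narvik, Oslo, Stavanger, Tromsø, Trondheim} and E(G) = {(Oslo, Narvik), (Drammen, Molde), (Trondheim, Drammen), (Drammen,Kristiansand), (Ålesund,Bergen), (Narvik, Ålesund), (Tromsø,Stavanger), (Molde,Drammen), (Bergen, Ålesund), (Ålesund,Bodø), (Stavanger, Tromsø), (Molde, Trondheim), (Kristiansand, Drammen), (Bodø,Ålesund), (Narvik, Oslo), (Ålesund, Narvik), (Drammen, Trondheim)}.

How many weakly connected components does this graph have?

3

From Ålesund: component {Ålesund, Bergen, Bodø, Narvik, Oslo}.
From Drammen: component {Drammen, Kristiansand, Molde, Trondheim}.
From Stavanger: component {Stavanger, Tromsø}.
That's 3 components.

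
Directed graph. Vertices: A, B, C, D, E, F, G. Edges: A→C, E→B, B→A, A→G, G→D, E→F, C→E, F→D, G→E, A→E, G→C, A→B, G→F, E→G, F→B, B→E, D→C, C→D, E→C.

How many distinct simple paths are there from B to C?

B→A→C
B→A→E→C
B→A→E→F→D→C
B→A→E→G→C
B→A→E→G→D→C
B→A→E→G→F→D→C
B→A→G→C
B→A→G→D→C
... and 8 more.

16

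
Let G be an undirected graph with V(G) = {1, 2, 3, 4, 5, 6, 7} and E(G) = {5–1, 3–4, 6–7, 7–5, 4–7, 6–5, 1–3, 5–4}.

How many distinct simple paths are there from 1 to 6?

1–3–4–5–6
1–3–4–5–7–6
1–3–4–7–5–6
1–3–4–7–6
1–5–4–7–6
1–5–6
1–5–7–6

7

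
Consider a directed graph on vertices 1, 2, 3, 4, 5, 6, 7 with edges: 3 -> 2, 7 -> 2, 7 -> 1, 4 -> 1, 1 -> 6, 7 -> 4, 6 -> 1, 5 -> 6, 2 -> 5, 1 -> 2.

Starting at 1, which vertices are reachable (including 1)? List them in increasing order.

1, 2, 5, 6

Start at 1.
Its neighbours: 2, 6.
Then their neighbours: 5.
Nothing further is reachable.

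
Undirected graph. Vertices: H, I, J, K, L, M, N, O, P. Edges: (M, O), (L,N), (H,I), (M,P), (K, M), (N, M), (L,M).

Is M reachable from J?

No

J has no edges, so nothing is reachable from it.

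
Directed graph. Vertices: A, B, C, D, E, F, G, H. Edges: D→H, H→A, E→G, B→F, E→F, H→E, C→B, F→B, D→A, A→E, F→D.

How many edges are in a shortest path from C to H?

Distance 0: C.
Distance 1: B.
Distance 2: F.
Distance 3: D.
Distance 4: A, H — contains H.

4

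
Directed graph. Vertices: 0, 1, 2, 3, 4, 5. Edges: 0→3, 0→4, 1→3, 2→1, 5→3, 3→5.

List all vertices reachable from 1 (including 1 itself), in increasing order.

1, 3, 5

Start at 1.
Its neighbours: 3.
Then their neighbours: 5.
Nothing further is reachable.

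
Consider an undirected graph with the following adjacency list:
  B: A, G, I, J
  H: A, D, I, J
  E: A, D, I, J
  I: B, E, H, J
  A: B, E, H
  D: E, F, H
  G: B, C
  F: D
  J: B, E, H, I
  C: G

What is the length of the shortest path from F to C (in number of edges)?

6

Distance 0: F.
Distance 1: D.
Distance 2: E, H.
Distance 3: A, I, J.
Distance 4: B.
Distance 5: G.
Distance 6: C — contains C.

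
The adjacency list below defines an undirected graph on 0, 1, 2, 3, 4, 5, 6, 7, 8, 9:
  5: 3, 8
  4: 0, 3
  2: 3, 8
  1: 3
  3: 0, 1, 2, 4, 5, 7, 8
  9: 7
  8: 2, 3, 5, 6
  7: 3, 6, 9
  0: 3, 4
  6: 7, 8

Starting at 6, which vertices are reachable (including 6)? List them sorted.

0, 1, 2, 3, 4, 5, 6, 7, 8, 9

Start at 6.
Its neighbours: 7, 8.
Then their neighbours: 2, 3, 5, 9.
Then next layer: 0, 1, 4.
Every vertex is now reached.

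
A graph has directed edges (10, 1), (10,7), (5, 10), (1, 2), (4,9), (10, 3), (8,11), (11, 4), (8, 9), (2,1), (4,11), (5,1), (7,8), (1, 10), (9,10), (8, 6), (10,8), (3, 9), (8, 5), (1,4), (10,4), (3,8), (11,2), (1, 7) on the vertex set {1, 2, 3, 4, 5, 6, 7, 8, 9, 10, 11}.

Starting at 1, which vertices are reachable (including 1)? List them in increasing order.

1, 2, 3, 4, 5, 6, 7, 8, 9, 10, 11

Start at 1.
Its neighbours: 2, 4, 7, 10.
Then their neighbours: 3, 8, 9, 11.
Then next layer: 5, 6.
Every vertex is now reached.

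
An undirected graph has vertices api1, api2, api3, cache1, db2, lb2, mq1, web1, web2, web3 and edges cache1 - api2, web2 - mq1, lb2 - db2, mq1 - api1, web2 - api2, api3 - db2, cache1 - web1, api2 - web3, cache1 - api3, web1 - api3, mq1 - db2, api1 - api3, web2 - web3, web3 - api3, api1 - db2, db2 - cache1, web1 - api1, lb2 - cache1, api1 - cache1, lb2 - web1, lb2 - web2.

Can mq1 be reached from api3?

Explore from api3.
Distance 1: reach api1, cache1, db2, web1, web3.
Distance 2: reach api2, lb2, mq1, web2.
Found mq1.

Yes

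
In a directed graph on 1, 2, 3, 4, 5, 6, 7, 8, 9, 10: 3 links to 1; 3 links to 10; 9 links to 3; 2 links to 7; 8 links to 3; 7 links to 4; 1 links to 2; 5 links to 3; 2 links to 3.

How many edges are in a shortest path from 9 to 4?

Distance 0: 9.
Distance 1: 3.
Distance 2: 1, 10.
Distance 3: 2.
Distance 4: 7.
Distance 5: 4 — contains 4.

5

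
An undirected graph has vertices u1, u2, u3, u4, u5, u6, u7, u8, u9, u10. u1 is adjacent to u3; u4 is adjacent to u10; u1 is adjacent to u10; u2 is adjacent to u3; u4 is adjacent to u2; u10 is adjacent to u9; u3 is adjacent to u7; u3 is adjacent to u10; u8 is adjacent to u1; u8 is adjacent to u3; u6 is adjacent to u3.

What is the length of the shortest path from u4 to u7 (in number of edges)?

3

Distance 0: u4.
Distance 1: u2, u10.
Distance 2: u1, u3, u9.
Distance 3: u6, u7, u8 — contains u7.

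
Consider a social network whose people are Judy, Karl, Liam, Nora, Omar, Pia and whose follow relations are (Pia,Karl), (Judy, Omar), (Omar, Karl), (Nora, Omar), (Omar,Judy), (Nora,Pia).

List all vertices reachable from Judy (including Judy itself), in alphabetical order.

Judy, Karl, Omar

Start at Judy.
Its neighbours: Omar.
Then their neighbours: Karl.
Nothing further is reachable.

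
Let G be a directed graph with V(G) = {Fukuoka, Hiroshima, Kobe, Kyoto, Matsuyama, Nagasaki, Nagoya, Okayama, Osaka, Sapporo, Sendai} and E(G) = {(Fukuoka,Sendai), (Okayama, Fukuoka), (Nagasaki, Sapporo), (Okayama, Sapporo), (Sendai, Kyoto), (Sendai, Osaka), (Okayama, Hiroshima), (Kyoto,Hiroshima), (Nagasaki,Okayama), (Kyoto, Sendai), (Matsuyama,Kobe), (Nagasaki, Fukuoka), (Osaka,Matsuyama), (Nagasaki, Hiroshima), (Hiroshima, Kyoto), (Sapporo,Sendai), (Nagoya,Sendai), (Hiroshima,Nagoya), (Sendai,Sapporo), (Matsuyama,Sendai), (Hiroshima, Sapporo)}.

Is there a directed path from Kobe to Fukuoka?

No

Kobe has no outgoing edges, so nothing is reachable from it.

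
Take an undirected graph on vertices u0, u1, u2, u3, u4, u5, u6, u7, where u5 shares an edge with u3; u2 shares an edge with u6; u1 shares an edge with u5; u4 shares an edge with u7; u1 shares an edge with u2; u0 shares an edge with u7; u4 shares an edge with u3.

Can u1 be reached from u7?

Yes

Explore from u7.
Distance 1: reach u0, u4.
Distance 2: reach u3.
Distance 3: reach u5.
Distance 4: reach u1.
Found u1.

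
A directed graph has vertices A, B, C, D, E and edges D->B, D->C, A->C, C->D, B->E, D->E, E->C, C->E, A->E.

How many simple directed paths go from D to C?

D→B→E→C
D→C
D→E→C

3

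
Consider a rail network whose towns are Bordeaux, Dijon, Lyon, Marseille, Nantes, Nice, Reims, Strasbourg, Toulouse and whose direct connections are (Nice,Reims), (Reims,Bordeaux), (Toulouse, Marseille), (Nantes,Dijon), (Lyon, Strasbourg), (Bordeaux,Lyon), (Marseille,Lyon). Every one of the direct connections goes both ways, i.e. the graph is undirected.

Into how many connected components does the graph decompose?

From Bordeaux: component {Bordeaux, Lyon, Marseille, Nice, Reims, Strasbourg, Toulouse}.
From Dijon: component {Dijon, Nantes}.
That's 2 components.

2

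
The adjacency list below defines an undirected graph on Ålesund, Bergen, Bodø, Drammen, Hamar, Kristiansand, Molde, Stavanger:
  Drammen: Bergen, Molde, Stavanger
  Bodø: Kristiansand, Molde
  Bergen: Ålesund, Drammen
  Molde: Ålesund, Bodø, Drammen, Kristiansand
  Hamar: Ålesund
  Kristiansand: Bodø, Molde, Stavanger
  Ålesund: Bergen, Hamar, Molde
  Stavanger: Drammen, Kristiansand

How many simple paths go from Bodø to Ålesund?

7

Bodø–Kristiansand–Molde–Ålesund
Bodø–Kristiansand–Molde–Drammen–Bergen–Ålesund
Bodø–Kristiansand–Stavanger–Drammen–Bergen–Ålesund
Bodø–Kristiansand–Stavanger–Drammen–Molde–Ålesund
Bodø–Molde–Ålesund
Bodø–Molde–Drammen–Bergen–Ålesund
Bodø–Molde–Kristiansand–Stavanger–Drammen–Bergen–Ålesund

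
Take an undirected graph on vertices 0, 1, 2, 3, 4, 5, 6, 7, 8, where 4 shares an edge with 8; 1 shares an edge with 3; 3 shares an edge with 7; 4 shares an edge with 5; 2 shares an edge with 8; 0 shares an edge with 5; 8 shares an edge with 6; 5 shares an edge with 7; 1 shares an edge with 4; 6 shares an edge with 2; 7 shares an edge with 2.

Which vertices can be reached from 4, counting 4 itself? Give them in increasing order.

Start at 4.
Its neighbours: 1, 5, 8.
Then their neighbours: 0, 2, 3, 6, 7.
Every vertex is now reached.

0, 1, 2, 3, 4, 5, 6, 7, 8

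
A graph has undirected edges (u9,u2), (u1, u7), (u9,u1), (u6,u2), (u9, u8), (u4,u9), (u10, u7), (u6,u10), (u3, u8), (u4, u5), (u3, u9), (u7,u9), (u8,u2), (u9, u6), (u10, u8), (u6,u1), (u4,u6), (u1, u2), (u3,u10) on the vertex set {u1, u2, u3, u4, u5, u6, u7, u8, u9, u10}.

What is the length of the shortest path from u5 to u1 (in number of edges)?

Distance 0: u5.
Distance 1: u4.
Distance 2: u6, u9.
Distance 3: u1, u2, u3, u7, u8, u10 — contains u1.

3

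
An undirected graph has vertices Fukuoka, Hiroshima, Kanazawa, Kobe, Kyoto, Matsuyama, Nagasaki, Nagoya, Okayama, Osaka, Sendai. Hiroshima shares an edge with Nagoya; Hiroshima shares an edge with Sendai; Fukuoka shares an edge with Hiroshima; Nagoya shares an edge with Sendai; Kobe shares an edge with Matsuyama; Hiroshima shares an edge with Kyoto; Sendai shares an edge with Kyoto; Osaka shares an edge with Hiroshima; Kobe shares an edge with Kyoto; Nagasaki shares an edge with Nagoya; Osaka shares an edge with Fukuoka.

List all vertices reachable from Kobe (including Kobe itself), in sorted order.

Fukuoka, Hiroshima, Kobe, Kyoto, Matsuyama, Nagasaki, Nagoya, Osaka, Sendai

Start at Kobe.
Its neighbours: Kyoto, Matsuyama.
Then their neighbours: Hiroshima, Sendai.
Then next layer: Fukuoka, Nagoya, Osaka.
Then next layer: Nagasaki.
Nothing further is reachable.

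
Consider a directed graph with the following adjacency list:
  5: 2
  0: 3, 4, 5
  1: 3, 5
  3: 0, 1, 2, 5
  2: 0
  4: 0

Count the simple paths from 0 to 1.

0→3→1

1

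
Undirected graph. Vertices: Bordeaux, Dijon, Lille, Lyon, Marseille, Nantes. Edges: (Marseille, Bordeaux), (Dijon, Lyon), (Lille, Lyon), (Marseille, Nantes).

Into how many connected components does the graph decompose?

2

From Bordeaux: component {Bordeaux, Marseille, Nantes}.
From Dijon: component {Dijon, Lille, Lyon}.
That's 2 components.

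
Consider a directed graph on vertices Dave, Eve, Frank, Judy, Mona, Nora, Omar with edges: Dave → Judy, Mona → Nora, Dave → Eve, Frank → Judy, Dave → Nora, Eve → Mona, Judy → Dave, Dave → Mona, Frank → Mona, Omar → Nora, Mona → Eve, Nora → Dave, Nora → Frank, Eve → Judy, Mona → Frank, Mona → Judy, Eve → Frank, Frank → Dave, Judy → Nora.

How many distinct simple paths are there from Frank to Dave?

8

Frank→Dave
Frank→Judy→Dave
Frank→Judy→Nora→Dave
Frank→Mona→Eve→Judy→Dave
Frank→Mona→Eve→Judy→Nora→Dave
Frank→Mona→Judy→Dave
Frank→Mona→Judy→Nora→Dave
Frank→Mona→Nora→Dave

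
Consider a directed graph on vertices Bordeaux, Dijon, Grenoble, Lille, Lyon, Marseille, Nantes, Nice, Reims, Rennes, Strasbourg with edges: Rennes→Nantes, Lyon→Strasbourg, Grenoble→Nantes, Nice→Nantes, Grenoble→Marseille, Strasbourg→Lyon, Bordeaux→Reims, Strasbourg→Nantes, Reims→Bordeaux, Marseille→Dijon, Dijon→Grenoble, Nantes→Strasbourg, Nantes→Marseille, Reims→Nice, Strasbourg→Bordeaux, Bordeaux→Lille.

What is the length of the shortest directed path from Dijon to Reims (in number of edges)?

5

Distance 0: Dijon.
Distance 1: Grenoble.
Distance 2: Marseille, Nantes.
Distance 3: Strasbourg.
Distance 4: Bordeaux, Lyon.
Distance 5: Lille, Reims — contains Reims.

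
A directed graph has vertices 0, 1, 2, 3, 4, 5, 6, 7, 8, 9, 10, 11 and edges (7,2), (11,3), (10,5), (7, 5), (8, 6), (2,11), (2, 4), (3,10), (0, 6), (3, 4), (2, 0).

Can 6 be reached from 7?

Yes

Explore from 7.
Distance 1: reach 2, 5.
Distance 2: reach 0, 4, 11.
Distance 3: reach 3, 6.
Found 6.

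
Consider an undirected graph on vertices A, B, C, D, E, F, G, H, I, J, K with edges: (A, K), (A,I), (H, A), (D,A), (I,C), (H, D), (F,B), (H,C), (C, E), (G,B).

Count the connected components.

3

From A: component {A, C, D, E, H, I, K}.
From B: component {B, F, G}.
From J: component {J}.
That's 3 components.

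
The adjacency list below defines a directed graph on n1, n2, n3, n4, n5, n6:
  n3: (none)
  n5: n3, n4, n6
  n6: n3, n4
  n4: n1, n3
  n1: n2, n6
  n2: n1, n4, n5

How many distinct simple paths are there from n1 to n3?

7

n1→n2→n4→n3
n1→n2→n5→n3
n1→n2→n5→n4→n3
n1→n2→n5→n6→n3
n1→n2→n5→n6→n4→n3
n1→n6→n3
n1→n6→n4→n3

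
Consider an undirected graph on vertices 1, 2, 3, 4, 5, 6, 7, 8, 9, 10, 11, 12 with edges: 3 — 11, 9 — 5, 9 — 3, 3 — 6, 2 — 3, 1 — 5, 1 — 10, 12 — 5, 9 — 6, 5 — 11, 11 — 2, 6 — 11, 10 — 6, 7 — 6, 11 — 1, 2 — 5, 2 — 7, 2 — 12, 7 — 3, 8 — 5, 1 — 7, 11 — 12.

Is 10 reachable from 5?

Yes

Explore from 5.
Distance 1: reach 1, 2, 8, 9, 11, 12.
Distance 2: reach 3, 6, 7, 10.
Found 10.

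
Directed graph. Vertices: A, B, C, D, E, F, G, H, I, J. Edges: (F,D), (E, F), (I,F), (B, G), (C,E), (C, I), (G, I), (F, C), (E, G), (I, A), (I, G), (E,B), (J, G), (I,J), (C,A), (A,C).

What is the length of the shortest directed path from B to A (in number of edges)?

3

Distance 0: B.
Distance 1: G.
Distance 2: I.
Distance 3: A, F, J — contains A.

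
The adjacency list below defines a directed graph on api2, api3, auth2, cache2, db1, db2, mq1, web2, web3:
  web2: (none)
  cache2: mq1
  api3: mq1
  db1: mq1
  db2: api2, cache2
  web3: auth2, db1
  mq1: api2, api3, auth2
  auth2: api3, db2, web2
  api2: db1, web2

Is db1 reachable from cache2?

Explore from cache2.
Distance 1: reach mq1.
Distance 2: reach api2, api3, auth2.
Distance 3: reach db1, db2, web2.
Found db1.

Yes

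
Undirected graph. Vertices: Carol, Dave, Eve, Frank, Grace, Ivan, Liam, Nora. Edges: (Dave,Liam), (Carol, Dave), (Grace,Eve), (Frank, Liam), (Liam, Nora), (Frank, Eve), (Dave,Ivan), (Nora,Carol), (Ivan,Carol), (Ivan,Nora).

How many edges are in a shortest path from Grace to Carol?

Distance 0: Grace.
Distance 1: Eve.
Distance 2: Frank.
Distance 3: Liam.
Distance 4: Dave, Nora.
Distance 5: Carol, Ivan — contains Carol.

5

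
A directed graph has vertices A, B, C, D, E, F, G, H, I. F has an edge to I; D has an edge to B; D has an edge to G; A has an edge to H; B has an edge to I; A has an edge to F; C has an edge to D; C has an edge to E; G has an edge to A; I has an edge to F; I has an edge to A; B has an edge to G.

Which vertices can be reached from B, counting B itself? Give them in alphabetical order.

A, B, F, G, H, I

Start at B.
Its neighbours: G, I.
Then their neighbours: A, F.
Then next layer: H.
Nothing further is reachable.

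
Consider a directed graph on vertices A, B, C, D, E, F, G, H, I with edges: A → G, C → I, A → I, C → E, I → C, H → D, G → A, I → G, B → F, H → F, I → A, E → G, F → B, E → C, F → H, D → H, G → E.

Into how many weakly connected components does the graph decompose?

From A: component {A, C, E, G, I}.
From B: component {B, D, F, H}.
That's 2 components.

2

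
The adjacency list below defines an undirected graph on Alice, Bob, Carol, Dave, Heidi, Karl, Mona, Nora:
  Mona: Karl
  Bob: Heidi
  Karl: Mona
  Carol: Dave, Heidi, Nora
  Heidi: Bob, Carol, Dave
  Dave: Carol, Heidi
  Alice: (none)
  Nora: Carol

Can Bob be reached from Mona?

Explore from Mona.
Distance 1: reach Karl.
The search is exhausted without reaching Bob; it lies in a different component.

No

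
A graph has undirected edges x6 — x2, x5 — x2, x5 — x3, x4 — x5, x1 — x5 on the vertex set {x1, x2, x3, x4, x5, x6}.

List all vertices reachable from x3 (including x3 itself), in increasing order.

x1, x2, x3, x4, x5, x6

Start at x3.
Its neighbours: x5.
Then their neighbours: x1, x2, x4.
Then next layer: x6.
Every vertex is now reached.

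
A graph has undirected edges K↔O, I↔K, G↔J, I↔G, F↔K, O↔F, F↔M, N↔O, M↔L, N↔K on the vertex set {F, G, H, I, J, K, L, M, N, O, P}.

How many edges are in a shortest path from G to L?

5

Distance 0: G.
Distance 1: I, J.
Distance 2: K.
Distance 3: F, N, O.
Distance 4: M.
Distance 5: L — contains L.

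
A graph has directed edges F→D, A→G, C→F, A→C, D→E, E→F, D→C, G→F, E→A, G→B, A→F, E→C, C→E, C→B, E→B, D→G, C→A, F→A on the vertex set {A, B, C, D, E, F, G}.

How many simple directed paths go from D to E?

3

D→C→E
D→E
D→G→F→A→C→E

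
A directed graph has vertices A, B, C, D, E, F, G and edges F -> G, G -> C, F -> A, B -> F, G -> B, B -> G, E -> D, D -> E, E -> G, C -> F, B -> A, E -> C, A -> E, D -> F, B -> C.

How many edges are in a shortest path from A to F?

3

Distance 0: A.
Distance 1: E.
Distance 2: C, D, G.
Distance 3: B, F — contains F.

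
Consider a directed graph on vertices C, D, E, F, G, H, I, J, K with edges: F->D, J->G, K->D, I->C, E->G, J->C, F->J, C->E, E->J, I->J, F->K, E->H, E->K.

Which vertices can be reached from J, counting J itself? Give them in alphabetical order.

C, D, E, G, H, J, K

Start at J.
Its neighbours: C, G.
Then their neighbours: E.
Then next layer: H, K.
Then next layer: D.
Nothing further is reachable.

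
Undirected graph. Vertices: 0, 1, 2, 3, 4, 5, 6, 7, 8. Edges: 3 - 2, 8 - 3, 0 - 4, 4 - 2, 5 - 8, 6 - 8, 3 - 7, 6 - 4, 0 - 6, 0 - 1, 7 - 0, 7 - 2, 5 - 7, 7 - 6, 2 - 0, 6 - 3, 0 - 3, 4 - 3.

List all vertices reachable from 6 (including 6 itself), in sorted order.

Start at 6.
Its neighbours: 0, 3, 4, 7, 8.
Then their neighbours: 1, 2, 5.
Every vertex is now reached.

0, 1, 2, 3, 4, 5, 6, 7, 8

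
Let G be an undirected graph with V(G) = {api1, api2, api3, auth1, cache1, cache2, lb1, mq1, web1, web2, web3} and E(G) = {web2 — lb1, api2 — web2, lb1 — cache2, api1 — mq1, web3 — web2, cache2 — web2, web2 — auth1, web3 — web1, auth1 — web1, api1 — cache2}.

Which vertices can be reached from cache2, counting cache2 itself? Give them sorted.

Start at cache2.
Its neighbours: api1, lb1, web2.
Then their neighbours: api2, auth1, mq1, web3.
Then next layer: web1.
Nothing further is reachable.

api1, api2, auth1, cache2, lb1, mq1, web1, web2, web3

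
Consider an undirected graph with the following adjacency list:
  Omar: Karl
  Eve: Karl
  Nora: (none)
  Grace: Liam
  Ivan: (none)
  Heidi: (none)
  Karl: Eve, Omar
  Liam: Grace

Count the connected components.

5

From Eve: component {Eve, Karl, Omar}.
From Grace: component {Grace, Liam}.
From Heidi: component {Heidi}.
From Ivan: component {Ivan}.
From Nora: component {Nora}.
That's 5 components.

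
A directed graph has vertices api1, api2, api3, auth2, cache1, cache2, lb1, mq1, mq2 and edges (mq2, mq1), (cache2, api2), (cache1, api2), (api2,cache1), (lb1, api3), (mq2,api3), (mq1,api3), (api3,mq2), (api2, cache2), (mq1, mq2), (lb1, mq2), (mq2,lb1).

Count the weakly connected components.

4

From api1: component {api1}.
From api2: component {api2, cache1, cache2}.
From api3: component {api3, lb1, mq1, mq2}.
From auth2: component {auth2}.
That's 4 components.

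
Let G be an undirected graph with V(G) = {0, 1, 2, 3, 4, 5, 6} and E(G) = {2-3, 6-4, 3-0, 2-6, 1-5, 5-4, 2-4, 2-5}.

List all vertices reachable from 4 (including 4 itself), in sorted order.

0, 1, 2, 3, 4, 5, 6

Start at 4.
Its neighbours: 2, 5, 6.
Then their neighbours: 1, 3.
Then next layer: 0.
Every vertex is now reached.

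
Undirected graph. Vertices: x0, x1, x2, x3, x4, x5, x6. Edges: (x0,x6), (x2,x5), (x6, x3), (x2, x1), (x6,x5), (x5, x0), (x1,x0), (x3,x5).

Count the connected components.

2

From x0: component {x0, x1, x2, x3, x5, x6}.
From x4: component {x4}.
That's 2 components.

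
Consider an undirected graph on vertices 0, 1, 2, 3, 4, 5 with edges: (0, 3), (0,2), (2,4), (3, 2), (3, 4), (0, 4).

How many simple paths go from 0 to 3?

0–2–3
0–2–4–3
0–3
0–4–2–3
0–4–3

5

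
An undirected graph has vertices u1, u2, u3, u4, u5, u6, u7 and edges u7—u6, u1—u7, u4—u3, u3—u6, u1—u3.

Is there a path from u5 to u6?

No

u5 has no edges, so nothing is reachable from it.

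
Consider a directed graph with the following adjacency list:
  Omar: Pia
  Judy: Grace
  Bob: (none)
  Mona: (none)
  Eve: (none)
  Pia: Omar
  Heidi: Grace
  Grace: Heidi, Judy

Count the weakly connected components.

5

From Bob: component {Bob}.
From Eve: component {Eve}.
From Grace: component {Grace, Heidi, Judy}.
From Mona: component {Mona}.
From Omar: component {Omar, Pia}.
That's 5 components.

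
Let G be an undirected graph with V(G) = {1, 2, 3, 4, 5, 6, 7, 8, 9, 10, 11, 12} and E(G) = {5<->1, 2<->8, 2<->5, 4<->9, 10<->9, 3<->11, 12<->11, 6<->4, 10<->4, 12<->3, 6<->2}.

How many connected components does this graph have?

3

From 1: component {1, 2, 4, 5, 6, 8, 9, 10}.
From 3: component {3, 11, 12}.
From 7: component {7}.
That's 3 components.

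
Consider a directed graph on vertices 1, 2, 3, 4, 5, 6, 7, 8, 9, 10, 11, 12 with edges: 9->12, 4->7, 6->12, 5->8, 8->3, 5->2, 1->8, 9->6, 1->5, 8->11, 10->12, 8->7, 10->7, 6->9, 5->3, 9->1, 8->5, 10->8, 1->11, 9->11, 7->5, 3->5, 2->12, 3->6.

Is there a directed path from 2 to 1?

Explore from 2.
Distance 1: reach 12.
The search from 2 is exhausted; no directed path reaches 1.

No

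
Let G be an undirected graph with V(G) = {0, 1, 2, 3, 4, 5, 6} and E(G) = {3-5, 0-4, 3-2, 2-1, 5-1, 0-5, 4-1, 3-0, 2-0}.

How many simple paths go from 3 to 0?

3–0
3–2–0
3–2–1–4–0
3–2–1–5–0
3–5–0
3–5–1–2–0
3–5–1–4–0

7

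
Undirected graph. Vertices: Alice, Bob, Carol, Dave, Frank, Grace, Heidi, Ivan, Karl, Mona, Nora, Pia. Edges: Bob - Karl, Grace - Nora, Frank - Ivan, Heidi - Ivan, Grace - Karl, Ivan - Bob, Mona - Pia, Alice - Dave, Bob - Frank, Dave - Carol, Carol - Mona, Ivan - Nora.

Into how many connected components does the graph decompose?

2

From Alice: component {Alice, Carol, Dave, Mona, Pia}.
From Bob: component {Bob, Frank, Grace, Heidi, Ivan, Karl, Nora}.
That's 2 components.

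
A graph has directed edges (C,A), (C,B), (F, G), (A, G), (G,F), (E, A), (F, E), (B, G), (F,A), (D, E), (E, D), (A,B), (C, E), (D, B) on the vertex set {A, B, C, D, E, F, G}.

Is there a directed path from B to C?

No

Explore from B.
Distance 1: reach G.
Distance 2: reach F.
Distance 3: reach A, E.
Distance 4: reach D.
The search from B is exhausted; no directed path reaches C.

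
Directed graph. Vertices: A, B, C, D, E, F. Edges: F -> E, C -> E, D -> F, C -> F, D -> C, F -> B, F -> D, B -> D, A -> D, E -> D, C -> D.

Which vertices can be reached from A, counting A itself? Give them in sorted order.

Start at A.
Its neighbours: D.
Then their neighbours: C, F.
Then next layer: B, E.
Every vertex is now reached.

A, B, C, D, E, F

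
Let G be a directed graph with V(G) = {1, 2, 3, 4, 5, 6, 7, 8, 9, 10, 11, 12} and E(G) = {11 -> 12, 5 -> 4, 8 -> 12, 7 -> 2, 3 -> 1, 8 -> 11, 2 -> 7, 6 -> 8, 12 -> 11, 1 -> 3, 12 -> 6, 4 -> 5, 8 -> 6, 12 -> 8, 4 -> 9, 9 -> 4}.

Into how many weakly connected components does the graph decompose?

From 1: component {1, 3}.
From 2: component {2, 7}.
From 4: component {4, 5, 9}.
From 6: component {6, 8, 11, 12}.
From 10: component {10}.
That's 5 components.

5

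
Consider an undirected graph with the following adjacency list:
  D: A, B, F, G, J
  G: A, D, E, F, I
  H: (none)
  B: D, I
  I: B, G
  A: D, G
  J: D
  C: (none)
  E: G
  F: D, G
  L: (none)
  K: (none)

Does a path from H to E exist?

H has no edges, so nothing is reachable from it.

No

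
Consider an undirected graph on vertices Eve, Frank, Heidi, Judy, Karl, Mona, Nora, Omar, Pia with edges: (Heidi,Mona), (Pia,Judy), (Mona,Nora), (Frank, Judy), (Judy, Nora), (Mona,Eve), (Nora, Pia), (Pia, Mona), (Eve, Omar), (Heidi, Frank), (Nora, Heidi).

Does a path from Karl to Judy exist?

Karl has no edges, so nothing is reachable from it.

No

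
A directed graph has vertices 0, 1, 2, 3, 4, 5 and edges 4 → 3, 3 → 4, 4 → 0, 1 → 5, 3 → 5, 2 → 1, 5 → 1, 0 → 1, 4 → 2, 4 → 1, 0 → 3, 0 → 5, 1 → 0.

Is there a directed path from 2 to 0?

Explore from 2.
Distance 1: reach 1.
Distance 2: reach 0, 5.
Found 0.

Yes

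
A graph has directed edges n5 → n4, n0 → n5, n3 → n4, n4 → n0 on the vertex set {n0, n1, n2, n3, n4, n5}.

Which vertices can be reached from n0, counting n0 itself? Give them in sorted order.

n0, n4, n5

Start at n0.
Its neighbours: n5.
Then their neighbours: n4.
Nothing further is reachable.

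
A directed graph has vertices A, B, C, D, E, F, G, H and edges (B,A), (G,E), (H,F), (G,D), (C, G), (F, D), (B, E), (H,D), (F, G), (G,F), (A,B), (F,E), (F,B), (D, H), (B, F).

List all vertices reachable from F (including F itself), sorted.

Start at F.
Its neighbours: B, D, E, G.
Then their neighbours: A, H.
Nothing further is reachable.

A, B, D, E, F, G, H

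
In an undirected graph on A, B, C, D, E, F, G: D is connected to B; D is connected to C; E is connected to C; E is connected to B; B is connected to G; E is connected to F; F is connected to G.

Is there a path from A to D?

A has no edges, so nothing is reachable from it.

No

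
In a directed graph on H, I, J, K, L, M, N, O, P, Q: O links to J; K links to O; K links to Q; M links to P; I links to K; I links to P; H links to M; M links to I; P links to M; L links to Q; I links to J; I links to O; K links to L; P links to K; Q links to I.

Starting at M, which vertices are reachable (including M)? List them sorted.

I, J, K, L, M, O, P, Q

Start at M.
Its neighbours: I, P.
Then their neighbours: J, K, O.
Then next layer: L, Q.
Nothing further is reachable.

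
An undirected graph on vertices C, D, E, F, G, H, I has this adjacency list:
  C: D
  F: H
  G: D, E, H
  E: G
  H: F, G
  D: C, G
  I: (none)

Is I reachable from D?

Explore from D.
Distance 1: reach C, G.
Distance 2: reach E, H.
Distance 3: reach F.
The search is exhausted without reaching I; it lies in a different component.

No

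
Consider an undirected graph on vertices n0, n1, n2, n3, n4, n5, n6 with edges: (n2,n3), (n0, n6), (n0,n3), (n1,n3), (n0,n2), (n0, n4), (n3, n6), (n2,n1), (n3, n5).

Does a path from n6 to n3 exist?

Explore from n6.
Distance 1: reach n0, n3.
Found n3.

Yes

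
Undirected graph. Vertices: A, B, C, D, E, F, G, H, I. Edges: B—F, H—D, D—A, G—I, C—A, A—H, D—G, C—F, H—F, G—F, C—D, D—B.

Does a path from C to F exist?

Explore from C.
Distance 1: reach A, D, F.
Found F.

Yes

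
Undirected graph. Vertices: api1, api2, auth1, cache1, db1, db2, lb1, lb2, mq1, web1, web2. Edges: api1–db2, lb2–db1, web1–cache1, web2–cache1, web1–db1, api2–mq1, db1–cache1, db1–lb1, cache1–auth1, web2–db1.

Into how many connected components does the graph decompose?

3

From api1: component {api1, db2}.
From api2: component {api2, mq1}.
From auth1: component {auth1, cache1, db1, lb1, lb2, web1, web2}.
That's 3 components.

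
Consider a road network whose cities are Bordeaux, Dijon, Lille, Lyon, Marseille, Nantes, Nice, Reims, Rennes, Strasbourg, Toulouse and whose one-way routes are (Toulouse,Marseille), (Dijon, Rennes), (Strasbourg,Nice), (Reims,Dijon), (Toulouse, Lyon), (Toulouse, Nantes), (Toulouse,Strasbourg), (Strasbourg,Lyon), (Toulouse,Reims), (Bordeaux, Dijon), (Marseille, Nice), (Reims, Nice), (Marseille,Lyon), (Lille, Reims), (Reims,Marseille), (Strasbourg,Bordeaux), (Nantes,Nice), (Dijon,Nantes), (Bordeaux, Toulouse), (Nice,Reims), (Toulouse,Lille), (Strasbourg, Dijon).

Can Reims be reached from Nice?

Explore from Nice.
Distance 1: reach Reims.
Found Reims.

Yes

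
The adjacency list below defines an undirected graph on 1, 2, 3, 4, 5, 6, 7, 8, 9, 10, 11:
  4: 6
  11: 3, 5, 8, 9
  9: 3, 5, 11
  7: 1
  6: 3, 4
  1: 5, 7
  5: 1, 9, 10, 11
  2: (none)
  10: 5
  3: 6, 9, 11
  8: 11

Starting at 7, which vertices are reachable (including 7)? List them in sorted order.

Start at 7.
Its neighbours: 1.
Then their neighbours: 5.
Then next layer: 9, 10, 11.
Then next layer: 3, 8.
Then next layer: 6.
Then next layer: 4.
Nothing further is reachable.

1, 3, 4, 5, 6, 7, 8, 9, 10, 11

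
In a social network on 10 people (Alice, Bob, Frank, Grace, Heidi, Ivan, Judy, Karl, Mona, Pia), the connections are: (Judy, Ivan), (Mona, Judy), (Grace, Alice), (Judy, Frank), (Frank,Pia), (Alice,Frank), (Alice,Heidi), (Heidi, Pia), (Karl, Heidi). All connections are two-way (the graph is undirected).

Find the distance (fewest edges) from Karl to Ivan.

5

Distance 0: Karl.
Distance 1: Heidi.
Distance 2: Alice, Pia.
Distance 3: Frank, Grace.
Distance 4: Judy.
Distance 5: Ivan, Mona — contains Ivan.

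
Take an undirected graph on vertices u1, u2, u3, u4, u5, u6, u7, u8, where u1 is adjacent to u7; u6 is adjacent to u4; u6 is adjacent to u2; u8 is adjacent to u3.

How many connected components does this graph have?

From u1: component {u1, u7}.
From u2: component {u2, u4, u6}.
From u3: component {u3, u8}.
From u5: component {u5}.
That's 4 components.

4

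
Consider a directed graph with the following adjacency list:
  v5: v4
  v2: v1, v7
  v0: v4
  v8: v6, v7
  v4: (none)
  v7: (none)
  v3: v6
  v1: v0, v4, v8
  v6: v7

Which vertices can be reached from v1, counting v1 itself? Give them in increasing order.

v0, v1, v4, v6, v7, v8

Start at v1.
Its neighbours: v0, v4, v8.
Then their neighbours: v6, v7.
Nothing further is reachable.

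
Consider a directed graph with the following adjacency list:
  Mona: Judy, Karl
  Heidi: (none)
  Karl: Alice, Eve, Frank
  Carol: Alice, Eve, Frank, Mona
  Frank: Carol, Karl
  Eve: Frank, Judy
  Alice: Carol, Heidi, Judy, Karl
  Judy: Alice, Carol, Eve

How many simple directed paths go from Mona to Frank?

18

Mona→Judy→Alice→Carol→Eve→Frank
Mona→Judy→Alice→Carol→Frank
Mona→Judy→Alice→Karl→Eve→Frank
Mona→Judy→Alice→Karl→Frank
Mona→Judy→Carol→Alice→Karl→Eve→Frank
Mona→Judy→Carol→Alice→Karl→Frank
Mona→Judy→Carol→Eve→Frank
Mona→Judy→Carol→Frank
... and 10 more.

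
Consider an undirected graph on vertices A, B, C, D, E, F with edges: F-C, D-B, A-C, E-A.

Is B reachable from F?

Explore from F.
Distance 1: reach C.
Distance 2: reach A.
Distance 3: reach E.
The search is exhausted without reaching B; it lies in a different component.

No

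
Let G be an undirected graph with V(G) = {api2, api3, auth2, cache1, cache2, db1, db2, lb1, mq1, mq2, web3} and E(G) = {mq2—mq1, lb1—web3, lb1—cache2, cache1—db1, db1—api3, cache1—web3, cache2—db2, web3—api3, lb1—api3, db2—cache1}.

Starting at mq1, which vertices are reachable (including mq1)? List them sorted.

Start at mq1.
Its neighbours: mq2.
Nothing further is reachable.

mq1, mq2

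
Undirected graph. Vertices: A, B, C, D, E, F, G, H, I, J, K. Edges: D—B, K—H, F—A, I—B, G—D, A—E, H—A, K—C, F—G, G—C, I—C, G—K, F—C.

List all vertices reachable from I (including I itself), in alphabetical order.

A, B, C, D, E, F, G, H, I, K

Start at I.
Its neighbours: B, C.
Then their neighbours: D, F, G, K.
Then next layer: A, H.
Then next layer: E.
Nothing further is reachable.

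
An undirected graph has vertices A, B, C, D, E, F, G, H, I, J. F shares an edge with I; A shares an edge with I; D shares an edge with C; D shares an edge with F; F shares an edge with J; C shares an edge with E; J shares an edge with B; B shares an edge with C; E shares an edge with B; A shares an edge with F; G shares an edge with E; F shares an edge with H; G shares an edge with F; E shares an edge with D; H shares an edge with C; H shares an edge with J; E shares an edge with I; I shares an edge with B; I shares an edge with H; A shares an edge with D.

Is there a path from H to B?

Explore from H.
Distance 1: reach C, F, I, J.
Distance 2: reach A, B, D, E, G.
Found B.

Yes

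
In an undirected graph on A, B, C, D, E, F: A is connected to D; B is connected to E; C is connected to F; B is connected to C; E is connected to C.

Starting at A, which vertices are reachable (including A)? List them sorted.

A, D

Start at A.
Its neighbours: D.
Nothing further is reachable.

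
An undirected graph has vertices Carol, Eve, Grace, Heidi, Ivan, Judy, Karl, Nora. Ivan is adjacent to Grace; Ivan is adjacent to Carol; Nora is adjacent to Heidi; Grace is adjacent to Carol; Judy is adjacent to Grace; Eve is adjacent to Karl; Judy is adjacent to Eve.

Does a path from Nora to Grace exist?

No

Explore from Nora.
Distance 1: reach Heidi.
The search is exhausted without reaching Grace; it lies in a different component.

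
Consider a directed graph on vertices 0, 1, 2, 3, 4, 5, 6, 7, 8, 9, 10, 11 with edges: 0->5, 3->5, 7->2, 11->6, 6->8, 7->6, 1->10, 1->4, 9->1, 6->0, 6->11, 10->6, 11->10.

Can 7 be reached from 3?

No

Explore from 3.
Distance 1: reach 5.
The search from 3 is exhausted; no directed path reaches 7.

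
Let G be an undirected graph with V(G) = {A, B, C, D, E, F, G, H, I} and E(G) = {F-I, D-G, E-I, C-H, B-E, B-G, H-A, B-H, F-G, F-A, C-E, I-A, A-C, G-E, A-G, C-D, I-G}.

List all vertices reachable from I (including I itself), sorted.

Start at I.
Its neighbours: A, E, F, G.
Then their neighbours: B, C, D, H.
Every vertex is now reached.

A, B, C, D, E, F, G, H, I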